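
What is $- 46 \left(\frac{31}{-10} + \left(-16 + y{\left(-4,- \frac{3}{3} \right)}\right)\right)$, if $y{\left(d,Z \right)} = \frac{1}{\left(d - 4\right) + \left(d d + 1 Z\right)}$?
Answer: $\frac{30521}{35} \approx 872.03$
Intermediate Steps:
$y{\left(d,Z \right)} = \frac{1}{-4 + Z + d + d^{2}}$ ($y{\left(d,Z \right)} = \frac{1}{\left(d - 4\right) + \left(d^{2} + Z\right)} = \frac{1}{\left(-4 + d\right) + \left(Z + d^{2}\right)} = \frac{1}{-4 + Z + d + d^{2}}$)
$- 46 \left(\frac{31}{-10} + \left(-16 + y{\left(-4,- \frac{3}{3} \right)}\right)\right) = - 46 \left(\frac{31}{-10} - \left(16 - \frac{1}{-4 - \frac{3}{3} - 4 + \left(-4\right)^{2}}\right)\right) = - 46 \left(31 \left(- \frac{1}{10}\right) - \left(16 - \frac{1}{-4 - 1 - 4 + 16}\right)\right) = - 46 \left(- \frac{31}{10} - \left(16 - \frac{1}{-4 - 1 - 4 + 16}\right)\right) = - 46 \left(- \frac{31}{10} - \left(16 - \frac{1}{7}\right)\right) = - 46 \left(- \frac{31}{10} + \left(-16 + \frac{1}{7}\right)\right) = - 46 \left(- \frac{31}{10} - \frac{111}{7}\right) = \left(-46\right) \left(- \frac{1327}{70}\right) = \frac{30521}{35}$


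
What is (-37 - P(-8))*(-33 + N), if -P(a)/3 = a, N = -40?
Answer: 4453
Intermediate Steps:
P(a) = -3*a
(-37 - P(-8))*(-33 + N) = (-37 - (-3)*(-8))*(-33 - 40) = (-37 - 1*24)*(-73) = (-37 - 24)*(-73) = -61*(-73) = 4453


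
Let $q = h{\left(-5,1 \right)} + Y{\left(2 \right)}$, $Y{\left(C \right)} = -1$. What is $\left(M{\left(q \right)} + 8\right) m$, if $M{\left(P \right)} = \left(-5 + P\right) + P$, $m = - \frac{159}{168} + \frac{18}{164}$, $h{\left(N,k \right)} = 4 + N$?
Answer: $\frac{1921}{2296} \approx 0.83667$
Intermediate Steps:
$q = -2$ ($q = \left(4 - 5\right) - 1 = -1 - 1 = -2$)
$m = - \frac{1921}{2296}$ ($m = \left(-159\right) \frac{1}{168} + 18 \cdot \frac{1}{164} = - \frac{53}{56} + \frac{9}{82} = - \frac{1921}{2296} \approx -0.83667$)
$M{\left(P \right)} = -5 + 2 P$
$\left(M{\left(q \right)} + 8\right) m = \left(\left(-5 + 2 \left(-2\right)\right) + 8\right) \left(- \frac{1921}{2296}\right) = \left(\left(-5 - 4\right) + 8\right) \left(- \frac{1921}{2296}\right) = \left(-9 + 8\right) \left(- \frac{1921}{2296}\right) = \left(-1\right) \left(- \frac{1921}{2296}\right) = \frac{1921}{2296}$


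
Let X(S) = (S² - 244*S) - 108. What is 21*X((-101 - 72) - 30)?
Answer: 1903293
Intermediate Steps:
X(S) = -108 + S² - 244*S
21*X((-101 - 72) - 30) = 21*(-108 + ((-101 - 72) - 30)² - 244*((-101 - 72) - 30)) = 21*(-108 + (-173 - 30)² - 244*(-173 - 30)) = 21*(-108 + (-203)² - 244*(-203)) = 21*(-108 + 41209 + 49532) = 21*90633 = 1903293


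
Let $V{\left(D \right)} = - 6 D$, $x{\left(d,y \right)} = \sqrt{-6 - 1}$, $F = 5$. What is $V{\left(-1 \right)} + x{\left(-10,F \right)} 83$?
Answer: $6 + 83 i \sqrt{7} \approx 6.0 + 219.6 i$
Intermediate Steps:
$x{\left(d,y \right)} = i \sqrt{7}$ ($x{\left(d,y \right)} = \sqrt{-7} = i \sqrt{7}$)
$V{\left(-1 \right)} + x{\left(-10,F \right)} 83 = \left(-6\right) \left(-1\right) + i \sqrt{7} \cdot 83 = 6 + 83 i \sqrt{7}$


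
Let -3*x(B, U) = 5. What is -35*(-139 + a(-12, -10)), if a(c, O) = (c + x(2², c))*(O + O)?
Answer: -14105/3 ≈ -4701.7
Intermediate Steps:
x(B, U) = -5/3 (x(B, U) = -⅓*5 = -5/3)
a(c, O) = 2*O*(-5/3 + c) (a(c, O) = (c - 5/3)*(O + O) = (-5/3 + c)*(2*O) = 2*O*(-5/3 + c))
-35*(-139 + a(-12, -10)) = -35*(-139 + (⅔)*(-10)*(-5 + 3*(-12))) = -35*(-139 + (⅔)*(-10)*(-5 - 36)) = -35*(-139 + (⅔)*(-10)*(-41)) = -35*(-139 + 820/3) = -35*403/3 = -14105/3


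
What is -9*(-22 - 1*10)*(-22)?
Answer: -6336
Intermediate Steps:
-9*(-22 - 1*10)*(-22) = -9*(-22 - 10)*(-22) = -9*(-32)*(-22) = 288*(-22) = -6336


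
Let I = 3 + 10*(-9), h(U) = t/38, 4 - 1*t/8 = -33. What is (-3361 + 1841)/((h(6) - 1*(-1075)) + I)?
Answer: -722/473 ≈ -1.5264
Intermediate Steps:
t = 296 (t = 32 - 8*(-33) = 32 + 264 = 296)
h(U) = 148/19 (h(U) = 296/38 = 296*(1/38) = 148/19)
I = -87 (I = 3 - 90 = -87)
(-3361 + 1841)/((h(6) - 1*(-1075)) + I) = (-3361 + 1841)/((148/19 - 1*(-1075)) - 87) = -1520/((148/19 + 1075) - 87) = -1520/(20573/19 - 87) = -1520/18920/19 = -1520*19/18920 = -722/473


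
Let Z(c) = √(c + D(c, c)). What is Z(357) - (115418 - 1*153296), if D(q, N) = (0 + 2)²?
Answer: 37897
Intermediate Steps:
D(q, N) = 4 (D(q, N) = 2² = 4)
Z(c) = √(4 + c) (Z(c) = √(c + 4) = √(4 + c))
Z(357) - (115418 - 1*153296) = √(4 + 357) - (115418 - 1*153296) = √361 - (115418 - 153296) = 19 - 1*(-37878) = 19 + 37878 = 37897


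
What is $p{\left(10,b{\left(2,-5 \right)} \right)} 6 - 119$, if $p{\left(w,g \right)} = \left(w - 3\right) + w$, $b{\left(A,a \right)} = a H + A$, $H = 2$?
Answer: $-17$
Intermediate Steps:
$b{\left(A,a \right)} = A + 2 a$ ($b{\left(A,a \right)} = a 2 + A = 2 a + A = A + 2 a$)
$p{\left(w,g \right)} = -3 + 2 w$ ($p{\left(w,g \right)} = \left(-3 + w\right) + w = -3 + 2 w$)
$p{\left(10,b{\left(2,-5 \right)} \right)} 6 - 119 = \left(-3 + 2 \cdot 10\right) 6 - 119 = \left(-3 + 20\right) 6 - 119 = 17 \cdot 6 - 119 = 102 - 119 = -17$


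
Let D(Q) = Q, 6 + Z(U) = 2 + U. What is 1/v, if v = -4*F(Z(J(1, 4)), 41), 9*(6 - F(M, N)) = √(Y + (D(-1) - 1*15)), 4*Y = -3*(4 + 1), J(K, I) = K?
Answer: -486/11743 - 9*I*√79/23486 ≈ -0.041386 - 0.003406*I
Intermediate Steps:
Z(U) = -4 + U (Z(U) = -6 + (2 + U) = -4 + U)
Y = -15/4 (Y = (-3*(4 + 1))/4 = (-3*5)/4 = (¼)*(-15) = -15/4 ≈ -3.7500)
F(M, N) = 6 - I*√79/18 (F(M, N) = 6 - √(-15/4 + (-1 - 1*15))/9 = 6 - √(-15/4 + (-1 - 15))/9 = 6 - √(-15/4 - 16)/9 = 6 - I*√79/18)
v = -24 + 2*I*√79/9 (v = -4*(6 - I*√79/18) = -24 + 2*I*√79/9 ≈ -24.0 + 1.9752*I)
1/v = 1/(-24 + 2*I*√79/9)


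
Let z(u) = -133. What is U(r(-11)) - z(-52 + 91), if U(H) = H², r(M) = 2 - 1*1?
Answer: 134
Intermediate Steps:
r(M) = 1 (r(M) = 2 - 1 = 1)
U(r(-11)) - z(-52 + 91) = 1² - 1*(-133) = 1 + 133 = 134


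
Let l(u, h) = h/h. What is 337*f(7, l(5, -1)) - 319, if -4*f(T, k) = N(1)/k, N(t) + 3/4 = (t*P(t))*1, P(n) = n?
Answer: -5441/16 ≈ -340.06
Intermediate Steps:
l(u, h) = 1
N(t) = -¾ + t² (N(t) = -¾ + (t*t)*1 = -¾ + t²*1 = -¾ + t²)
f(T, k) = -1/(16*k) (f(T, k) = -(-¾ + 1²)/(4*k) = -(-¾ + 1)/(4*k) = -1/(16*k))
337*f(7, l(5, -1)) - 319 = 337*(-1/16/1) - 319 = 337*(-1/16*1) - 319 = 337*(-1/16) - 319 = -337/16 - 319 = -5441/16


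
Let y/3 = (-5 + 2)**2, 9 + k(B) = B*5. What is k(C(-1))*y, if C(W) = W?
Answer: -378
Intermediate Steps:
k(B) = -9 + 5*B (k(B) = -9 + B*5 = -9 + 5*B)
y = 27 (y = 3*(-5 + 2)**2 = 3*(-3)**2 = 3*9 = 27)
k(C(-1))*y = (-9 + 5*(-1))*27 = (-9 - 5)*27 = -14*27 = -378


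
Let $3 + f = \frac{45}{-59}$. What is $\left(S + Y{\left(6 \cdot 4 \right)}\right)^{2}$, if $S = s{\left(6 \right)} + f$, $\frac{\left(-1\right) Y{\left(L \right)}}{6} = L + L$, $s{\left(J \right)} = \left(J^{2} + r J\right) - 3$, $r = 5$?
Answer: $\frac{182169009}{3481} \approx 52332.0$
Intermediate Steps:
$f = - \frac{222}{59}$ ($f = -3 + \frac{45}{-59} = -3 + 45 \left(- \frac{1}{59}\right) = -3 - \frac{45}{59} = - \frac{222}{59} \approx -3.7627$)
$s{\left(J \right)} = -3 + J^{2} + 5 J$ ($s{\left(J \right)} = \left(J^{2} + 5 J\right) - 3 = -3 + J^{2} + 5 J$)
$Y{\left(L \right)} = - 12 L$ ($Y{\left(L \right)} = - 6 \left(L + L\right) = - 6 \cdot 2 L = - 12 L$)
$S = \frac{3495}{59}$ ($S = \left(-3 + 6^{2} + 5 \cdot 6\right) - \frac{222}{59} = \left(-3 + 36 + 30\right) - \frac{222}{59} = 63 - \frac{222}{59} = \frac{3495}{59} \approx 59.237$)
$\left(S + Y{\left(6 \cdot 4 \right)}\right)^{2} = \left(\frac{3495}{59} - 12 \cdot 6 \cdot 4\right)^{2} = \left(\frac{3495}{59} - 288\right)^{2} = \left(- \frac{13497}{59}\right)^{2} = \frac{182169009}{3481}$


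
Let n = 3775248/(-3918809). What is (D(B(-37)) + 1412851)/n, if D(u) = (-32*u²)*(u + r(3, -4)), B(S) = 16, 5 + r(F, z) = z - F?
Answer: -5408281681147/3775248 ≈ -1.4326e+6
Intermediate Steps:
r(F, z) = -5 + z - F (r(F, z) = -5 + (z - F) = -5 + z - F)
D(u) = -32*u²*(-12 + u) (D(u) = (-32*u²)*(u + (-5 - 4 - 1*3)) = (-32*u²)*(u + (-5 - 4 - 3)) = (-32*u²)*(u - 12) = (-32*u²)*(-12 + u) = -32*u²*(-12 + u))
n = -3775248/3918809 (n = 3775248*(-1/3918809) = -3775248/3918809 ≈ -0.96337)
(D(B(-37)) + 1412851)/n = (32*16²*(12 - 1*16) + 1412851)/(-3775248/3918809) = (32*256*(12 - 16) + 1412851)*(-3918809/3775248) = (32*256*(-4) + 1412851)*(-3918809/3775248) = (-32768 + 1412851)*(-3918809/3775248) = 1380083*(-3918809/3775248) = -5408281681147/3775248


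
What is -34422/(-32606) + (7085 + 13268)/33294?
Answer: 904837993/542792082 ≈ 1.6670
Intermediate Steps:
-34422/(-32606) + (7085 + 13268)/33294 = -34422*(-1/32606) + 20353*(1/33294) = 17211/16303 + 20353/33294 = 904837993/542792082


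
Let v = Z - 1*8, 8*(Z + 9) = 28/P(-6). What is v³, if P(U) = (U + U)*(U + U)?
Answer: -116858447369/23887872 ≈ -4892.0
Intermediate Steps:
P(U) = 4*U² (P(U) = (2*U)*(2*U) = 4*U²)
Z = -2585/288 (Z = -9 + (28/((4*(-6)²)))/8 = -9 + (28/((4*36)))/8 = -9 + (28/144)/8 = -9 + (28*(1/144))/8 = -9 + (⅛)*(7/36) = -9 + 7/288 = -2585/288 ≈ -8.9757)
v = -4889/288 (v = -2585/288 - 1*8 = -2585/288 - 8 = -4889/288 ≈ -16.976)
v³ = (-4889/288)³ = -116858447369/23887872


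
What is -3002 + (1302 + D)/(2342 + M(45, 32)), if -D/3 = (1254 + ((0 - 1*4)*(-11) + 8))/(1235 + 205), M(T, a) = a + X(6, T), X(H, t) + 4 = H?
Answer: -1711548653/570240 ≈ -3001.5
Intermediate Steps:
X(H, t) = -4 + H
M(T, a) = 2 + a (M(T, a) = a + (-4 + 6) = a + 2 = 2 + a)
D = -653/240 (D = -3*(1254 + ((0 - 1*4)*(-11) + 8))/(1235 + 205) = -3*(1254 + ((0 - 4)*(-11) + 8))/1440 = -3*(1254 + (-4*(-11) + 8))/1440 = -3*(1254 + (44 + 8))/1440 = -3*(1254 + 52)/1440 = -3918/1440 = -3*653/720 = -653/240 ≈ -2.7208)
-3002 + (1302 + D)/(2342 + M(45, 32)) = -3002 + (1302 - 653/240)/(2342 + (2 + 32)) = -3002 + 311827/(240*(2342 + 34)) = -3002 + (311827/240)/2376 = -3002 + (311827/240)*(1/2376) = -3002 + 311827/570240 = -1711548653/570240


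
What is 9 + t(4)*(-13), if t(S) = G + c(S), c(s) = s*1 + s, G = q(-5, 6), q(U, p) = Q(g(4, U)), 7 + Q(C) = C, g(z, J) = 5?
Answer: -69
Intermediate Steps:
Q(C) = -7 + C
q(U, p) = -2 (q(U, p) = -7 + 5 = -2)
G = -2
c(s) = 2*s (c(s) = s + s = 2*s)
t(S) = -2 + 2*S
9 + t(4)*(-13) = 9 + (-2 + 2*4)*(-13) = 9 + (-2 + 8)*(-13) = 9 + 6*(-13) = 9 - 78 = -69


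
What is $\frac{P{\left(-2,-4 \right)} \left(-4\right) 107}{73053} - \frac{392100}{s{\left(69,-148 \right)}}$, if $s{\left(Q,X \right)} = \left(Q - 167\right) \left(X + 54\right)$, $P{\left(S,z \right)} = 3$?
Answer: $- \frac{2387992459}{56080353} \approx -42.582$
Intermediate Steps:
$s{\left(Q,X \right)} = \left(-167 + Q\right) \left(54 + X\right)$
$\frac{P{\left(-2,-4 \right)} \left(-4\right) 107}{73053} - \frac{392100}{s{\left(69,-148 \right)}} = \frac{3 \left(-4\right) 107}{73053} - \frac{392100}{-9018 - -24716 + 54 \cdot 69 + 69 \left(-148\right)} = \left(-12\right) 107 \cdot \frac{1}{73053} - \frac{392100}{-9018 + 24716 + 3726 - 10212} = \left(-1284\right) \frac{1}{73053} - \frac{392100}{9212} = - \frac{428}{24351} - \frac{98025}{2303} = - \frac{2387992459}{56080353}$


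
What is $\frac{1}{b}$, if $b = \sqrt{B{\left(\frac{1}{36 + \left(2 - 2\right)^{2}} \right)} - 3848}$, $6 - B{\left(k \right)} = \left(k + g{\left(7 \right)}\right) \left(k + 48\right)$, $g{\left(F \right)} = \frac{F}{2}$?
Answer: $- \frac{36 i \sqrt{5198815}}{5198815} \approx - 0.015789 i$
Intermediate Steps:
$g{\left(F \right)} = \frac{F}{2}$ ($g{\left(F \right)} = F \frac{1}{2} = \frac{F}{2}$)
$B{\left(k \right)} = 6 - \left(48 + k\right) \left(\frac{7}{2} + k\right)$ ($B{\left(k \right)} = 6 - \left(k + \frac{1}{2} \cdot 7\right) \left(k + 48\right) = 6 - \left(k + \frac{7}{2}\right) \left(48 + k\right) = 6 - \left(\frac{7}{2} + k\right) \left(48 + k\right) = 6 - \left(48 + k\right) \left(\frac{7}{2} + k\right)$)
$b = \frac{i \sqrt{5198815}}{36}$ ($b = \sqrt{\left(-162 - \left(\frac{1}{36 + \left(2 - 2\right)^{2}}\right)^{2} - \frac{103}{2 \left(36 + \left(2 - 2\right)^{2}\right)}\right) - 3848} = \sqrt{\left(-162 - \left(\frac{1}{36 + 0^{2}}\right)^{2} - \frac{103}{2 \left(36 + 0^{2}\right)}\right) - 3848} = \sqrt{\left(-162 - \left(\frac{1}{36 + 0}\right)^{2} - \frac{103}{2 \left(36 + 0\right)}\right) - 3848} = \sqrt{\left(-162 - \left(\frac{1}{36}\right)^{2} - \frac{103}{2 \cdot 36}\right) - 3848} = \sqrt{\left(-162 - \left(\frac{1}{36}\right)^{2} - \frac{103}{72}\right) - 3848} = \sqrt{\left(-162 - \frac{1}{1296} - \frac{103}{72}\right) - 3848} = \sqrt{- \frac{211807}{1296} - 3848} = \sqrt{- \frac{5198815}{1296}} = \frac{i \sqrt{5198815}}{36} \approx 63.336 i$)
$\frac{1}{b} = \frac{1}{\frac{1}{36} i \sqrt{5198815}} = - \frac{36 i \sqrt{5198815}}{5198815}$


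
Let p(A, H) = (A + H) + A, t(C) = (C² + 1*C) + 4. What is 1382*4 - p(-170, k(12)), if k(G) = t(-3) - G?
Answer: 5870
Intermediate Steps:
t(C) = 4 + C + C² (t(C) = (C² + C) + 4 = (C + C²) + 4 = 4 + C + C²)
k(G) = 10 - G (k(G) = (4 - 3 + (-3)²) - G = (4 - 3 + 9) - G = 10 - G)
p(A, H) = H + 2*A
1382*4 - p(-170, k(12)) = 1382*4 - ((10 - 1*12) + 2*(-170)) = 5528 - ((10 - 12) - 340) = 5528 - (-2 - 340) = 5528 - 1*(-342) = 5528 + 342 = 5870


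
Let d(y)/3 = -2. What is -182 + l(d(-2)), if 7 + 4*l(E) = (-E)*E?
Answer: -771/4 ≈ -192.75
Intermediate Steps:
d(y) = -6 (d(y) = 3*(-2) = -6)
l(E) = -7/4 - E²/4 (l(E) = -7/4 + ((-E)*E)/4 = -7/4 + (-E²)/4 = -7/4 - E²/4)
-182 + l(d(-2)) = -182 + (-7/4 - ¼*(-6)²) = -182 + (-7/4 - ¼*36) = -182 + (-7/4 - 9) = -182 - 43/4 = -771/4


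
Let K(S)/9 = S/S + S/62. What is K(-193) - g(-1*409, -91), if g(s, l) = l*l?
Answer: -514601/62 ≈ -8300.0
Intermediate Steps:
g(s, l) = l²
K(S) = 9 + 9*S/62 (K(S) = 9*(S/S + S/62) = 9*(1 + S*(1/62)) = 9*(1 + S/62) = 9 + 9*S/62)
K(-193) - g(-1*409, -91) = (9 + (9/62)*(-193)) - 1*(-91)² = (9 - 1737/62) - 1*8281 = -1179/62 - 8281 = -514601/62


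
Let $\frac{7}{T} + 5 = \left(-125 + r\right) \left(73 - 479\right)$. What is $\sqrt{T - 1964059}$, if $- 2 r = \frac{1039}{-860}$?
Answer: $\frac{i \sqrt{3704502127358389700591}}{43429783} \approx 1401.4 i$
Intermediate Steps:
$r = \frac{1039}{1720}$ ($r = - \frac{1039 \frac{1}{-860}}{2} = - \frac{1039 \left(- \frac{1}{860}\right)}{2} = \left(- \frac{1}{2}\right) \left(- \frac{1039}{860}\right) = \frac{1039}{1720} \approx 0.60407$)
$T = \frac{6020}{43429783}$ ($T = \frac{7}{-5 + \left(-125 + \frac{1039}{1720}\right) \left(73 - 479\right)} = \frac{7}{-5 - \frac{213961 \left(73 - 479\right)}{1720}} = \frac{7}{-5 - - \frac{43434083}{860}} = \frac{7}{-5 + \frac{43434083}{860}} = \frac{7}{\frac{43429783}{860}} = 7 \cdot \frac{860}{43429783} = \frac{6020}{43429783} \approx 0.00013861$)
$\sqrt{T - 1964059} = \sqrt{\frac{6020}{43429783} - 1964059} = \sqrt{- \frac{85298656163177}{43429783}} = \frac{i \sqrt{3704502127358389700591}}{43429783}$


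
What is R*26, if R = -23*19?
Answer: -11362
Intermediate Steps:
R = -437
R*26 = -437*26 = -11362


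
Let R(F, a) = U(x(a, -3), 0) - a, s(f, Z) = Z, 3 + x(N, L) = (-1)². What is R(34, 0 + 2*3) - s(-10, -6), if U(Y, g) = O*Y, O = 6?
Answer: -12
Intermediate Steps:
x(N, L) = -2 (x(N, L) = -3 + (-1)² = -3 + 1 = -2)
U(Y, g) = 6*Y
R(F, a) = -12 - a (R(F, a) = 6*(-2) - a = -12 - a)
R(34, 0 + 2*3) - s(-10, -6) = (-12 - (0 + 2*3)) - 1*(-6) = (-12 - (0 + 6)) + 6 = (-12 - 1*6) + 6 = (-12 - 6) + 6 = -18 + 6 = -12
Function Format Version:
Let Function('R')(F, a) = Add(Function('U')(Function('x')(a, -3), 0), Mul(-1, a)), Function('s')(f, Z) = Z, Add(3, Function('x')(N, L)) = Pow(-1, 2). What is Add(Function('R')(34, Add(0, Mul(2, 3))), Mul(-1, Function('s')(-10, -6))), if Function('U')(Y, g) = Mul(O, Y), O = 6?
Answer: -12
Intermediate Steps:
Function('x')(N, L) = -2 (Function('x')(N, L) = Add(-3, Pow(-1, 2)) = Add(-3, 1) = -2)
Function('U')(Y, g) = Mul(6, Y)
Function('R')(F, a) = Add(-12, Mul(-1, a)) (Function('R')(F, a) = Add(Mul(6, -2), Mul(-1, a)) = Add(-12, Mul(-1, a)))
Add(Function('R')(34, Add(0, Mul(2, 3))), Mul(-1, Function('s')(-10, -6))) = Add(Add(-12, Mul(-1, Add(0, Mul(2, 3)))), Mul(-1, -6)) = Add(Add(-12, Mul(-1, Add(0, 6))), 6) = Add(Add(-12, Mul(-1, 6)), 6) = Add(Add(-12, -6), 6) = Add(-18, 6) = -12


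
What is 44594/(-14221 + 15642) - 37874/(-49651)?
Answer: 323993664/10079153 ≈ 32.145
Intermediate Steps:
44594/(-14221 + 15642) - 37874/(-49651) = 44594/1421 - 37874*(-1/49651) = 44594*(1/1421) + 37874/49651 = 44594/1421 + 37874/49651 = 323993664/10079153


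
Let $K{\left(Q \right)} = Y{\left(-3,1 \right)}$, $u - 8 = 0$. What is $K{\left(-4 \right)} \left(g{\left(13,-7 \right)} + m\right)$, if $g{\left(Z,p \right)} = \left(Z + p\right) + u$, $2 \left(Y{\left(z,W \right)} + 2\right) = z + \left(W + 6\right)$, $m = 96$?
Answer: $0$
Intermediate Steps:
$Y{\left(z,W \right)} = 1 + \frac{W}{2} + \frac{z}{2}$ ($Y{\left(z,W \right)} = -2 + \frac{z + \left(W + 6\right)}{2} = -2 + \frac{z + \left(6 + W\right)}{2} = -2 + \frac{6 + W + z}{2} = -2 + \left(3 + \frac{W}{2} + \frac{z}{2}\right) = 1 + \frac{W}{2} + \frac{z}{2}$)
$u = 8$ ($u = 8 + 0 = 8$)
$g{\left(Z,p \right)} = 8 + Z + p$ ($g{\left(Z,p \right)} = \left(Z + p\right) + 8 = 8 + Z + p$)
$K{\left(Q \right)} = 0$ ($K{\left(Q \right)} = 1 + \frac{1}{2} \cdot 1 + \frac{1}{2} \left(-3\right) = 1 + \frac{1}{2} - \frac{3}{2} = 0$)
$K{\left(-4 \right)} \left(g{\left(13,-7 \right)} + m\right) = 0 \left(\left(8 + 13 - 7\right) + 96\right) = 0 \left(14 + 96\right) = 0 \cdot 110 = 0$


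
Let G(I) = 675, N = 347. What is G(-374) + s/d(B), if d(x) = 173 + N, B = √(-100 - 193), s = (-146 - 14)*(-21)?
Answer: 8859/13 ≈ 681.46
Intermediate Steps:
s = 3360 (s = -160*(-21) = 3360)
B = I*√293 (B = √(-293) = I*√293 ≈ 17.117*I)
d(x) = 520 (d(x) = 173 + 347 = 520)
G(-374) + s/d(B) = 675 + 3360/520 = 675 + 3360*(1/520) = 675 + 84/13 = 8859/13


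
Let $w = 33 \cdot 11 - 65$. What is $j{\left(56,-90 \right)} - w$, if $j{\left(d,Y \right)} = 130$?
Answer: $-168$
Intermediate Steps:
$w = 298$ ($w = 363 - 65 = 298$)
$j{\left(56,-90 \right)} - w = 130 - 298 = -168$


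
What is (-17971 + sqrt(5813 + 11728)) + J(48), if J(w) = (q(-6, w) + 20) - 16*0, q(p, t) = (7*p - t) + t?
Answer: -17993 + 3*sqrt(1949) ≈ -17861.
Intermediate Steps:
q(p, t) = 7*p (q(p, t) = (-t + 7*p) + t = 7*p)
J(w) = -22 (J(w) = (7*(-6) + 20) - 16*0 = (-42 + 20) + 0 = -22 + 0 = -22)
(-17971 + sqrt(5813 + 11728)) + J(48) = (-17971 + sqrt(5813 + 11728)) - 22 = (-17971 + sqrt(17541)) - 22 = (-17971 + 3*sqrt(1949)) - 22 = -17993 + 3*sqrt(1949)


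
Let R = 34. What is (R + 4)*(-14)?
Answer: -532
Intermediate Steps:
(R + 4)*(-14) = (34 + 4)*(-14) = 38*(-14) = -532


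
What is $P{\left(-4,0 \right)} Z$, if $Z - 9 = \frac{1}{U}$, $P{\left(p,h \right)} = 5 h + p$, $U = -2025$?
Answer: $- \frac{72896}{2025} \approx -35.998$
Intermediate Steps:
$P{\left(p,h \right)} = p + 5 h$
$Z = \frac{18224}{2025}$ ($Z = 9 + \frac{1}{-2025} = 9 - \frac{1}{2025} = \frac{18224}{2025} \approx 8.9995$)
$P{\left(-4,0 \right)} Z = \left(-4 + 5 \cdot 0\right) \frac{18224}{2025} = \left(-4 + 0\right) \frac{18224}{2025} = \left(-4\right) \frac{18224}{2025} = - \frac{72896}{2025}$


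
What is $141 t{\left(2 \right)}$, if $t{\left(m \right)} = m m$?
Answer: $564$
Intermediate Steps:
$t{\left(m \right)} = m^{2}$
$141 t{\left(2 \right)} = 141 \cdot 2^{2} = 141 \cdot 4 = 564$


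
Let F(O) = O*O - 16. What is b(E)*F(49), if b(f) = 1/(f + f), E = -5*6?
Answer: -159/4 ≈ -39.750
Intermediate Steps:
F(O) = -16 + O² (F(O) = O² - 16 = -16 + O²)
E = -30
b(f) = 1/(2*f)
b(E)*F(49) = ((½)/(-30))*(-16 + 49²) = ((½)*(-1/30))*(-16 + 2401) = -1/60*2385 = -159/4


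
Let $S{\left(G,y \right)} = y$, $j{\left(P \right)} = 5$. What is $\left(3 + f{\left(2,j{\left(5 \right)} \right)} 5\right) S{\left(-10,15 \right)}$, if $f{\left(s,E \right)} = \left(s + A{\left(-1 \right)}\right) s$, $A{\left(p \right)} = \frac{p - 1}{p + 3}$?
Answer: $195$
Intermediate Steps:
$A{\left(p \right)} = \frac{-1 + p}{3 + p}$
$f{\left(s,E \right)} = s \left(-1 + s\right)$ ($f{\left(s,E \right)} = \left(s + \frac{-1 - 1}{3 - 1}\right) s = \left(s + \frac{1}{2} \left(-2\right)\right) s = \left(s - 1\right) s = \left(-1 + s\right) s = s \left(-1 + s\right)$)
$\left(3 + f{\left(2,j{\left(5 \right)} \right)} 5\right) S{\left(-10,15 \right)} = \left(3 + 2 \left(-1 + 2\right) 5\right) 15 = \left(3 + 2 \cdot 1 \cdot 5\right) 15 = \left(3 + 2 \cdot 5\right) 15 = \left(3 + 10\right) 15 = 13 \cdot 15 = 195$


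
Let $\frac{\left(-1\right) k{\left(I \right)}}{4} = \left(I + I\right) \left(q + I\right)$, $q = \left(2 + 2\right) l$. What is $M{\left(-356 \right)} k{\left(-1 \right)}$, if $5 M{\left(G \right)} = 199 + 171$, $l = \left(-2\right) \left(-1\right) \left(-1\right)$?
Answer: $-5328$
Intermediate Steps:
$l = -2$ ($l = 2 \left(-1\right) = -2$)
$q = -8$ ($q = \left(2 + 2\right) \left(-2\right) = 4 \left(-2\right) = -8$)
$M{\left(G \right)} = 74$ ($M{\left(G \right)} = \frac{199 + 171}{5} = \frac{1}{5} \cdot 370 = 74$)
$k{\left(I \right)} = - 8 I \left(-8 + I\right)$ ($k{\left(I \right)} = - 4 \left(I + I\right) \left(-8 + I\right) = - 4 \cdot 2 I \left(-8 + I\right) = - 8 I \left(-8 + I\right)$)
$M{\left(-356 \right)} k{\left(-1 \right)} = 74 \cdot 8 \left(-1\right) \left(8 - -1\right) = 74 \cdot 8 \left(-1\right) \left(8 + 1\right) = 74 \cdot 8 \left(-1\right) 9 = 74 \left(-72\right) = -5328$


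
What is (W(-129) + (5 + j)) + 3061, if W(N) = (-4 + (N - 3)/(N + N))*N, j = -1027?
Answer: 2489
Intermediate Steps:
W(N) = N*(-4 + (-3 + N)/(2*N)) (W(N) = (-4 + (-3 + N)/((2*N)))*N = (-4 + (-3 + N)*(1/(2*N)))*N = (-4 + (-3 + N)/(2*N))*N = N*(-4 + (-3 + N)/(2*N)))
(W(-129) + (5 + j)) + 3061 = ((-3/2 - 7/2*(-129)) + (5 - 1027)) + 3061 = ((-3/2 + 903/2) - 1022) + 3061 = (450 - 1022) + 3061 = -572 + 3061 = 2489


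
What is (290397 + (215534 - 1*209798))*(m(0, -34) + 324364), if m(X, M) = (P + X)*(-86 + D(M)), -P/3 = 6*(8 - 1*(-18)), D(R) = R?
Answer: 112685713692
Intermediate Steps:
P = -468 (P = -18*(8 - 1*(-18)) = -18*(8 + 18) = -18*26 = -3*156 = -468)
m(X, M) = (-468 + X)*(-86 + M)
(290397 + (215534 - 1*209798))*(m(0, -34) + 324364) = (290397 + (215534 - 1*209798))*((40248 - 468*(-34) - 86*0 - 34*0) + 324364) = (290397 + (215534 - 209798))*((40248 + 15912 + 0 + 0) + 324364) = (290397 + 5736)*(56160 + 324364) = 296133*380524 = 112685713692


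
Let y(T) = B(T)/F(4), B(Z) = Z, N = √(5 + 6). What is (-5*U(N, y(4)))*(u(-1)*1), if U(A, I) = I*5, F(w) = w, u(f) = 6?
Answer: -150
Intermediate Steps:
N = √11 ≈ 3.3166
y(T) = T/4
U(A, I) = 5*I
(-5*U(N, y(4)))*(u(-1)*1) = (-25*(¼)*4)*(6*1) = -25*6 = -150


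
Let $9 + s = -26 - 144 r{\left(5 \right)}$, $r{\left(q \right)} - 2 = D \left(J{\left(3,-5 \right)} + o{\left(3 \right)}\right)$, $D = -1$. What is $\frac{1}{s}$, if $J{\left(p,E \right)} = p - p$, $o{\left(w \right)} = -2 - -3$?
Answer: $- \frac{1}{179} \approx -0.0055866$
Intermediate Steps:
$o{\left(w \right)} = 1$ ($o{\left(w \right)} = -2 + 3 = 1$)
$J{\left(p,E \right)} = 0$
$r{\left(q \right)} = 1$ ($r{\left(q \right)} = 2 - \left(0 + 1\right) = 2 - 1 = 1$)
$s = -179$ ($s = -9 - 170 = -179$)
$\frac{1}{s} = \frac{1}{-179} = - \frac{1}{179}$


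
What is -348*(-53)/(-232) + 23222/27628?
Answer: -543301/6907 ≈ -78.659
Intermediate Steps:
-348*(-53)/(-232) + 23222/27628 = 18444*(-1/232) + 23222*(1/27628) = -159/2 + 11611/13814 = -543301/6907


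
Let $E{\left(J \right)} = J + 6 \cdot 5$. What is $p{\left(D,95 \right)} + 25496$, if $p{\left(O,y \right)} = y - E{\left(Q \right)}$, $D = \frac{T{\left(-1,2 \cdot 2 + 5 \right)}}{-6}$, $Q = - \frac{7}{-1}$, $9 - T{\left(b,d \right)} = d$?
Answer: $25554$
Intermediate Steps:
$T{\left(b,d \right)} = 9 - d$
$Q = 7$ ($Q = \left(-7\right) \left(-1\right) = 7$)
$E{\left(J \right)} = 30 + J$ ($E{\left(J \right)} = J + 30 = 30 + J$)
$D = 0$ ($D = \frac{9 - \left(2 \cdot 2 + 5\right)}{-6} = - \frac{9 - \left(4 + 5\right)}{6} = - \frac{9 - 9}{6} = \left(- \frac{1}{6}\right) 0 = 0$)
$p{\left(O,y \right)} = -37 + y$ ($p{\left(O,y \right)} = y - \left(30 + 7\right) = y - 37 = -37 + y$)
$p{\left(D,95 \right)} + 25496 = \left(-37 + 95\right) + 25496 = 58 + 25496 = 25554$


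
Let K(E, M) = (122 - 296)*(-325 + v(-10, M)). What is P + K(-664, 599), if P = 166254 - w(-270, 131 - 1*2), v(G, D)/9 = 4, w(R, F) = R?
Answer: 216810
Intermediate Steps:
v(G, D) = 36 (v(G, D) = 9*4 = 36)
P = 166524 (P = 166254 - 1*(-270) = 166254 + 270 = 166524)
K(E, M) = 50286 (K(E, M) = (122 - 296)*(-325 + 36) = -174*(-289) = 50286)
P + K(-664, 599) = 166524 + 50286 = 216810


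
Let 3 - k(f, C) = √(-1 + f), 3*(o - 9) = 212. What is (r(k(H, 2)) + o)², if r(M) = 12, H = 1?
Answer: 75625/9 ≈ 8402.8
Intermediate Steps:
o = 239/3 (o = 9 + (⅓)*212 = 9 + 212/3 = 239/3 ≈ 79.667)
k(f, C) = 3 - √(-1 + f)
(r(k(H, 2)) + o)² = (12 + 239/3)² = (275/3)² = 75625/9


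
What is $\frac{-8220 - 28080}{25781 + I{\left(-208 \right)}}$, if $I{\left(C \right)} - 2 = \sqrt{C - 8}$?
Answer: $- \frac{187184580}{132952661} + \frac{43560 i \sqrt{6}}{132952661} \approx -1.4079 + 0.00080254 i$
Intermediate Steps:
$I{\left(C \right)} = 2 + \sqrt{-8 + C}$ ($I{\left(C \right)} = 2 + \sqrt{C - 8} = 2 + \sqrt{-8 + C}$)
$\frac{-8220 - 28080}{25781 + I{\left(-208 \right)}} = \frac{-8220 - 28080}{25781 + \left(2 + \sqrt{-8 - 208}\right)} = - \frac{36300}{25781 + \left(2 + \sqrt{-216}\right)} = - \frac{36300}{25781 + \left(2 + 6 i \sqrt{6}\right)} = - \frac{36300}{25783 + 6 i \sqrt{6}}$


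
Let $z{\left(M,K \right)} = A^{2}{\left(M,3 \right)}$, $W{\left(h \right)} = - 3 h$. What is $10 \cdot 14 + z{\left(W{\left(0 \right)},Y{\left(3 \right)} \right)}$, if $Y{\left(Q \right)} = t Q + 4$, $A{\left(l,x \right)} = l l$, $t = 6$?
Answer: $140$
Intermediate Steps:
$A{\left(l,x \right)} = l^{2}$
$Y{\left(Q \right)} = 4 + 6 Q$ ($Y{\left(Q \right)} = 6 Q + 4 = 4 + 6 Q$)
$z{\left(M,K \right)} = M^{4}$ ($z{\left(M,K \right)} = \left(M^{2}\right)^{2} = M^{4}$)
$10 \cdot 14 + z{\left(W{\left(0 \right)},Y{\left(3 \right)} \right)} = 10 \cdot 14 + \left(\left(-3\right) 0\right)^{4} = 140 + 0^{4} = 140 + 0 = 140$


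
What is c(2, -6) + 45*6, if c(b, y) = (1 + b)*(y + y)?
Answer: 234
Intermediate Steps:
c(b, y) = 2*y*(1 + b) (c(b, y) = (1 + b)*(2*y) = 2*y*(1 + b))
c(2, -6) + 45*6 = 2*(-6)*(1 + 2) + 45*6 = 2*(-6)*3 + 270 = -36 + 270 = 234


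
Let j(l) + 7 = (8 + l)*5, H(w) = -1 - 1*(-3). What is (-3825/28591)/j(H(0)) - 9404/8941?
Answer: -11595599177/10992181633 ≈ -1.0549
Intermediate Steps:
H(w) = 2 (H(w) = -1 + 3 = 2)
j(l) = 33 + 5*l (j(l) = -7 + (8 + l)*5 = -7 + (40 + 5*l) = 33 + 5*l)
(-3825/28591)/j(H(0)) - 9404/8941 = (-3825/28591)/(33 + 5*2) - 9404/8941 = (-3825*1/28591)/(33 + 10) - 9404*1/8941 = -3825/28591/43 - 9404/8941 = -3825/28591*1/43 - 9404/8941 = -3825/1229413 - 9404/8941 = -11595599177/10992181633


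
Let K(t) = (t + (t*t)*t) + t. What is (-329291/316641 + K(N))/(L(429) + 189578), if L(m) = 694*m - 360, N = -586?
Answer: -2770350330193/6703758048 ≈ -413.25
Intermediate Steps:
K(t) = t³ + 2*t (K(t) = (t + t²*t) + t = (t + t³) + t = t³ + 2*t)
L(m) = -360 + 694*m
(-329291/316641 + K(N))/(L(429) + 189578) = (-329291/316641 - 586*(2 + (-586)²))/((-360 + 694*429) + 189578) = (-329291*1/316641 - 586*(2 + 343396))/((-360 + 297726) + 189578) = (-14317/13767 - 586*343398)/(297366 + 189578) = (-14317/13767 - 201231228)/486944 = -2770350330193/13767*1/486944 = -2770350330193/6703758048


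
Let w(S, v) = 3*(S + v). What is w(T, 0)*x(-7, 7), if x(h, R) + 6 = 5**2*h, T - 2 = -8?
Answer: 3258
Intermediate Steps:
T = -6 (T = 2 - 8 = -6)
x(h, R) = -6 + 25*h (x(h, R) = -6 + 5**2*h = -6 + 25*h)
w(S, v) = 3*S + 3*v
w(T, 0)*x(-7, 7) = (3*(-6) + 3*0)*(-6 + 25*(-7)) = (-18 + 0)*(-6 - 175) = -18*(-181) = 3258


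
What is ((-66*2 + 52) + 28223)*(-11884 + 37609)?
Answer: 723978675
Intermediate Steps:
((-66*2 + 52) + 28223)*(-11884 + 37609) = ((-132 + 52) + 28223)*25725 = (-80 + 28223)*25725 = 28143*25725 = 723978675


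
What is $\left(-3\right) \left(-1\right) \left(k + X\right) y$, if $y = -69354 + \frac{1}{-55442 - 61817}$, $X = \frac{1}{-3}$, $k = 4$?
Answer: $- \frac{89456187557}{117259} \approx -7.6289 \cdot 10^{5}$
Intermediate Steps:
$X = - \frac{1}{3} \approx -0.33333$
$y = - \frac{8132380687}{117259}$ ($y = -69354 + \frac{1}{-117259} = -69354 - \frac{1}{117259} = - \frac{8132380687}{117259} \approx -69354.0$)
$\left(-3\right) \left(-1\right) \left(k + X\right) y = \left(-3\right) \left(-1\right) \left(4 - \frac{1}{3}\right) \left(- \frac{8132380687}{117259}\right) = 3 \cdot \frac{11}{3} \left(- \frac{8132380687}{117259}\right) = 11 \left(- \frac{8132380687}{117259}\right) = - \frac{89456187557}{117259}$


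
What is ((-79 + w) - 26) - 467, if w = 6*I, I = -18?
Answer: -680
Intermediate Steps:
w = -108 (w = 6*(-18) = -108)
((-79 + w) - 26) - 467 = ((-79 - 108) - 26) - 467 = (-187 - 26) - 467 = -213 - 467 = -680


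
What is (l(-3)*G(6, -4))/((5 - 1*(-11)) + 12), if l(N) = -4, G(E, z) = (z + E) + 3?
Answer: -5/7 ≈ -0.71429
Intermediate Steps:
G(E, z) = 3 + E + z (G(E, z) = (E + z) + 3 = 3 + E + z)
(l(-3)*G(6, -4))/((5 - 1*(-11)) + 12) = (-4*(3 + 6 - 4))/((5 - 1*(-11)) + 12) = (-4*5)/((5 + 11) + 12) = -20/(16 + 12) = -20/28 = -20*1/28 = -5/7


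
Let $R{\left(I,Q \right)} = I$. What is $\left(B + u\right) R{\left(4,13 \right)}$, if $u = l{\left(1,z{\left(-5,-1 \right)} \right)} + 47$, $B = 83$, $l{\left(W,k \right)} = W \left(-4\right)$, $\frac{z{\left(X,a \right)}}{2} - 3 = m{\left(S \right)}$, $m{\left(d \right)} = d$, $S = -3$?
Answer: $504$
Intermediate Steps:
$z{\left(X,a \right)} = 0$ ($z{\left(X,a \right)} = 6 + 2 \left(-3\right) = 6 - 6 = 0$)
$l{\left(W,k \right)} = - 4 W$
$u = 43$ ($u = \left(-4\right) 1 + 47 = -4 + 47 = 43$)
$\left(B + u\right) R{\left(4,13 \right)} = \left(83 + 43\right) 4 = 126 \cdot 4 = 504$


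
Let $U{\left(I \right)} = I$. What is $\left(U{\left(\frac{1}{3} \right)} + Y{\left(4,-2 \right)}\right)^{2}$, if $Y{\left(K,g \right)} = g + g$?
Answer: $\frac{121}{9} \approx 13.444$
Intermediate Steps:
$Y{\left(K,g \right)} = 2 g$
$\left(U{\left(\frac{1}{3} \right)} + Y{\left(4,-2 \right)}\right)^{2} = \left(\frac{1}{3} + 2 \left(-2\right)\right)^{2} = \left(\frac{1}{3} - 4\right)^{2} = \left(- \frac{11}{3}\right)^{2} = \frac{121}{9}$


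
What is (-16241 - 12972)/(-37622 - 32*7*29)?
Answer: 29213/44118 ≈ 0.66216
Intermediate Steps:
(-16241 - 12972)/(-37622 - 32*7*29) = -29213/(-37622 - 224*29) = -29213/(-37622 - 6496) = -29213/(-44118) = -29213*(-1/44118) = 29213/44118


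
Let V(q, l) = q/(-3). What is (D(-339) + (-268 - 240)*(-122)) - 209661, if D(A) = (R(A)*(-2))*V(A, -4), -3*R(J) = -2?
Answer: -443507/3 ≈ -1.4784e+5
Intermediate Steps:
V(q, l) = -q/3 (V(q, l) = q*(-⅓) = -q/3)
R(J) = ⅔ (R(J) = -⅓*(-2) = ⅔)
D(A) = 4*A/9 (D(A) = ((⅔)*(-2))*(-A/3) = -(-4)*A/9 = 4*A/9)
(D(-339) + (-268 - 240)*(-122)) - 209661 = ((4/9)*(-339) + (-268 - 240)*(-122)) - 209661 = (-452/3 - 508*(-122)) - 209661 = (-452/3 + 61976) - 209661 = 185476/3 - 209661 = -443507/3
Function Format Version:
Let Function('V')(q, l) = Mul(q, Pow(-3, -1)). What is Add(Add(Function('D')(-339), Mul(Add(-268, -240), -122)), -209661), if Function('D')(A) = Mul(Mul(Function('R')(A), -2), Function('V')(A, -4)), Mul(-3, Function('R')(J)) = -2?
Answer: Rational(-443507, 3) ≈ -1.4784e+5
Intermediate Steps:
Function('V')(q, l) = Mul(Rational(-1, 3), q) (Function('V')(q, l) = Mul(q, Rational(-1, 3)) = Mul(Rational(-1, 3), q))
Function('R')(J) = Rational(2, 3) (Function('R')(J) = Mul(Rational(-1, 3), -2) = Rational(2, 3))
Function('D')(A) = Mul(Rational(4, 9), A) (Function('D')(A) = Mul(Mul(Rational(2, 3), -2), Mul(Rational(-1, 3), A)) = Mul(Rational(-4, 3), Mul(Rational(-1, 3), A)) = Mul(Rational(4, 9), A))
Add(Add(Function('D')(-339), Mul(Add(-268, -240), -122)), -209661) = Add(Add(Mul(Rational(4, 9), -339), Mul(Add(-268, -240), -122)), -209661) = Add(Add(Rational(-452, 3), Mul(-508, -122)), -209661) = Add(Add(Rational(-452, 3), 61976), -209661) = Add(Rational(185476, 3), -209661) = Rational(-443507, 3)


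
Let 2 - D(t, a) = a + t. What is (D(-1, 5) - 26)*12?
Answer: -336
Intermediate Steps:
D(t, a) = 2 - a - t (D(t, a) = 2 - (a + t) = 2 + (-a - t) = 2 - a - t)
(D(-1, 5) - 26)*12 = ((2 - 1*5 - 1*(-1)) - 26)*12 = ((2 - 5 + 1) - 26)*12 = (-2 - 26)*12 = -28*12 = -336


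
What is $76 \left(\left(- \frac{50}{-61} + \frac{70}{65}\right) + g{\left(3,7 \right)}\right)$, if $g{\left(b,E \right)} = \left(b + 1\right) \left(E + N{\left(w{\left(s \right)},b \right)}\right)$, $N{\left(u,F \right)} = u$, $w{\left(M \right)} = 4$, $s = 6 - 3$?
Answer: $\frac{2766096}{793} \approx 3488.1$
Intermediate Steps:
$s = 3$ ($s = 6 - 3 = 3$)
$g{\left(b,E \right)} = \left(1 + b\right) \left(4 + E\right)$ ($g{\left(b,E \right)} = \left(b + 1\right) \left(E + 4\right) = \left(1 + b\right) \left(4 + E\right)$)
$76 \left(\left(- \frac{50}{-61} + \frac{70}{65}\right) + g{\left(3,7 \right)}\right) = 76 \left(\left(- \frac{50}{-61} + \frac{70}{65}\right) + \left(4 + 7 + 4 \cdot 3 + 7 \cdot 3\right)\right) = 76 \left(\left(\left(-50\right) \left(- \frac{1}{61}\right) + 70 \cdot \frac{1}{65}\right) + \left(4 + 7 + 12 + 21\right)\right) = 76 \left(\left(\frac{50}{61} + \frac{14}{13}\right) + 44\right) = 76 \left(\frac{1504}{793} + 44\right) = 76 \cdot \frac{36396}{793} = \frac{2766096}{793}$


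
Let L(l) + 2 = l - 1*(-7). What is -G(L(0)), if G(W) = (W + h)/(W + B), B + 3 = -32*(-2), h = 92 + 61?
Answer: -79/33 ≈ -2.3939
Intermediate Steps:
h = 153
L(l) = 5 + l (L(l) = -2 + (l - 1*(-7)) = -2 + (l + 7) = -2 + (7 + l) = 5 + l)
B = 61 (B = -3 - 32*(-2) = -3 + 64 = 61)
G(W) = (153 + W)/(61 + W) (G(W) = (W + 153)/(W + 61) = (153 + W)/(61 + W))
-G(L(0)) = -(153 + (5 + 0))/(61 + (5 + 0)) = -(153 + 5)/(61 + 5) = -158/66 = -1*79/33 = -79/33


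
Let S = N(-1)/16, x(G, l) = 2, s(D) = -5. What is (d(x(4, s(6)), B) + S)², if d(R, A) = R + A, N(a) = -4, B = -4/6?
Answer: 169/144 ≈ 1.1736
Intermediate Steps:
B = -⅔ (B = -4*⅙ = -⅔ ≈ -0.66667)
d(R, A) = A + R
S = -¼ (S = -4/16 = -4*1/16 = -¼ ≈ -0.25000)
(d(x(4, s(6)), B) + S)² = ((-⅔ + 2) - ¼)² = (4/3 - ¼)² = (13/12)² = 169/144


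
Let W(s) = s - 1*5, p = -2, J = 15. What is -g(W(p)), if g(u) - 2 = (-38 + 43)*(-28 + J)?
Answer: 63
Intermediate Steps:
W(s) = -5 + s (W(s) = s - 5 = -5 + s)
g(u) = -63 (g(u) = 2 + (-38 + 43)*(-28 + 15) = 2 + 5*(-13) = 2 - 65 = -63)
-g(W(p)) = -1*(-63) = 63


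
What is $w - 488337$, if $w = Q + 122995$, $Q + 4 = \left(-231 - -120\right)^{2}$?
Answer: $-353025$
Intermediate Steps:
$Q = 12317$ ($Q = -4 + \left(-231 - -120\right)^{2} = -4 + \left(-231 + 120\right)^{2} = -4 + \left(-111\right)^{2} = -4 + 12321 = 12317$)
$w = 135312$ ($w = 12317 + 122995 = 135312$)
$w - 488337 = 135312 - 488337 = -353025$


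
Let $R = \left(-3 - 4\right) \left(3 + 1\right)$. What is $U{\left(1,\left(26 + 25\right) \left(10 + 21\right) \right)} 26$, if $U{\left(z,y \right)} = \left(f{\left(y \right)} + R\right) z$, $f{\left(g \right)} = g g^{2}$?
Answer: $102746953738$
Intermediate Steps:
$f{\left(g \right)} = g^{3}$
$R = -28$ ($R = \left(-7\right) 4 = -28$)
$U{\left(z,y \right)} = z \left(-28 + y^{3}\right)$ ($U{\left(z,y \right)} = \left(y^{3} - 28\right) z = \left(-28 + y^{3}\right) z = z \left(-28 + y^{3}\right)$)
$U{\left(1,\left(26 + 25\right) \left(10 + 21\right) \right)} 26 = 1 \left(-28 + \left(\left(26 + 25\right) \left(10 + 21\right)\right)^{3}\right) 26 = 1 \left(-28 + \left(51 \cdot 31\right)^{3}\right) 26 = 1 \left(-28 + 1581^{3}\right) 26 = 1 \left(-28 + 3951805941\right) 26 = 1 \cdot 3951805913 \cdot 26 = 3951805913 \cdot 26 = 102746953738$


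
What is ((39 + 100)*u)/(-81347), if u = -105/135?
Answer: 139/104589 ≈ 0.0013290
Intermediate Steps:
u = -7/9 (u = -105*1/135 = -7/9 ≈ -0.77778)
((39 + 100)*u)/(-81347) = ((39 + 100)*(-7/9))/(-81347) = (139*(-7/9))*(-1/81347) = -973/9*(-1/81347) = 139/104589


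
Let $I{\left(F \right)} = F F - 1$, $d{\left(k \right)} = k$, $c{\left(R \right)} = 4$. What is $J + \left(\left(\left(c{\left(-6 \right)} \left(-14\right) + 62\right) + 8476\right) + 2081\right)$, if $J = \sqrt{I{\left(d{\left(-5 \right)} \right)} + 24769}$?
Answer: $10563 + \sqrt{24793} \approx 10720.0$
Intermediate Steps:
$I{\left(F \right)} = -1 + F^{2}$ ($I{\left(F \right)} = F^{2} - 1 = -1 + F^{2}$)
$J = \sqrt{24793}$ ($J = \sqrt{\left(-1 + \left(-5\right)^{2}\right) + 24769} = \sqrt{\left(-1 + 25\right) + 24769} = \sqrt{24 + 24769} = \sqrt{24793} \approx 157.46$)
$J + \left(\left(\left(c{\left(-6 \right)} \left(-14\right) + 62\right) + 8476\right) + 2081\right) = \sqrt{24793} + \left(\left(\left(4 \left(-14\right) + 62\right) + 8476\right) + 2081\right) = \sqrt{24793} + \left(\left(\left(-56 + 62\right) + 8476\right) + 2081\right) = \sqrt{24793} + \left(\left(6 + 8476\right) + 2081\right) = \sqrt{24793} + \left(8482 + 2081\right) = \sqrt{24793} + 10563 = 10563 + \sqrt{24793}$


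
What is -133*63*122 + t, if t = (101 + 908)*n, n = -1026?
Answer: -2057472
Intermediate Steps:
t = -1035234 (t = (101 + 908)*(-1026) = 1009*(-1026) = -1035234)
-133*63*122 + t = -133*63*122 - 1035234 = -8379*122 - 1035234 = -1022238 - 1035234 = -2057472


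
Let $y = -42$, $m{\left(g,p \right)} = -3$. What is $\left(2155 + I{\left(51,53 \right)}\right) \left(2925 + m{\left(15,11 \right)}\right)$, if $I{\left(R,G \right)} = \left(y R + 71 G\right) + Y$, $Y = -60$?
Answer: $10858152$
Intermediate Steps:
$I{\left(R,G \right)} = -60 - 42 R + 71 G$ ($I{\left(R,G \right)} = \left(- 42 R + 71 G\right) - 60 = -60 - 42 R + 71 G$)
$\left(2155 + I{\left(51,53 \right)}\right) \left(2925 + m{\left(15,11 \right)}\right) = \left(2155 - -1561\right) \left(2925 - 3\right) = \left(2155 - -1561\right) 2922 = \left(2155 + 1561\right) 2922 = 3716 \cdot 2922 = 10858152$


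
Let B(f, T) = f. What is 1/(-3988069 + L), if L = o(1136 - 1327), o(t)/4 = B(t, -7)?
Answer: -1/3988833 ≈ -2.5070e-7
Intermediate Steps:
o(t) = 4*t
L = -764 (L = 4*(1136 - 1327) = 4*(-191) = -764)
1/(-3988069 + L) = 1/(-3988069 - 764) = 1/(-3988833) = -1/3988833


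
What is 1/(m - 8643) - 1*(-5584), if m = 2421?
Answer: 34743647/6222 ≈ 5584.0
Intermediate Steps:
1/(m - 8643) - 1*(-5584) = 1/(2421 - 8643) - 1*(-5584) = 1/(-6222) + 5584 = -1/6222 + 5584 = 34743647/6222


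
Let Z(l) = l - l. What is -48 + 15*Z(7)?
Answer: -48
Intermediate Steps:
Z(l) = 0
-48 + 15*Z(7) = -48 + 15*0 = -48 + 0 = -48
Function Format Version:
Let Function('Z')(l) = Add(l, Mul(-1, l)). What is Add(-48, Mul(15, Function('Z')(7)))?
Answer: -48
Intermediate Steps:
Function('Z')(l) = 0
Add(-48, Mul(15, Function('Z')(7))) = Add(-48, Mul(15, 0)) = Add(-48, 0) = -48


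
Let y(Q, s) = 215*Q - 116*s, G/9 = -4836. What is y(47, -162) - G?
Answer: 72421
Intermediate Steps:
G = -43524 (G = 9*(-4836) = -43524)
y(Q, s) = -116*s + 215*Q
y(47, -162) - G = (-116*(-162) + 215*47) - 1*(-43524) = (18792 + 10105) + 43524 = 28897 + 43524 = 72421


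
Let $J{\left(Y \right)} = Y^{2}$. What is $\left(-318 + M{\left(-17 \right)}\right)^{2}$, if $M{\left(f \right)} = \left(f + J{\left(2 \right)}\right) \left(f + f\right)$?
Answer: $15376$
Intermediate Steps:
$M{\left(f \right)} = 2 f \left(4 + f\right)$ ($M{\left(f \right)} = \left(f + 2^{2}\right) \left(f + f\right) = \left(f + 4\right) 2 f = \left(4 + f\right) 2 f = 2 f \left(4 + f\right)$)
$\left(-318 + M{\left(-17 \right)}\right)^{2} = \left(-318 + 2 \left(-17\right) \left(4 - 17\right)\right)^{2} = \left(-318 + 2 \left(-17\right) \left(-13\right)\right)^{2} = \left(-318 + 442\right)^{2} = 124^{2} = 15376$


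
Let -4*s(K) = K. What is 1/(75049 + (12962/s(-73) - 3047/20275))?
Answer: 1480075/112129144444 ≈ 1.3200e-5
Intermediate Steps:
s(K) = -K/4
1/(75049 + (12962/s(-73) - 3047/20275)) = 1/(75049 + (12962/((-¼*(-73))) - 3047/20275)) = 1/(75049 + (12962/(73/4) - 3047/20275)) = 1/(75049 + (12962*(4/73) - 1*3047/20275)) = 1/(75049 + (51848/73 - 3047/20275)) = 1/(75049 + 1050995769/1480075) = 1/(112129144444/1480075) = 1480075/112129144444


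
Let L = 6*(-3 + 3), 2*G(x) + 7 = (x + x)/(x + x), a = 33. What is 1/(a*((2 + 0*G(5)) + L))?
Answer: 1/66 ≈ 0.015152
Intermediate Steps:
G(x) = -3 (G(x) = -7/2 + ((x + x)/(x + x))/2 = -7/2 + ((2*x)/((2*x)))/2 = -7/2 + ((2*x)*(1/(2*x)))/2 = -7/2 + (1/2)*1 = -7/2 + 1/2 = -3)
L = 0 (L = 6*0 = 0)
1/(a*((2 + 0*G(5)) + L)) = 1/(33*((2 + 0*(-3)) + 0)) = 1/(33*((2 + 0) + 0)) = 1/(33*(2 + 0)) = 1/(33*2) = 1/66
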